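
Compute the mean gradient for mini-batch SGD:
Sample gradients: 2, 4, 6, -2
Average gradient = 2.5

Average = (1/4)(2 + 4 + 6 + -2) = 10/4 = 2.5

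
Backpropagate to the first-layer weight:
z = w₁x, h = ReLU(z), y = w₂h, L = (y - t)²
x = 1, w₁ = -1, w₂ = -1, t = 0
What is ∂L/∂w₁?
∂L/∂w₁ = 0

Forward pass:
z = w₁x = -1×1 = -1
h = ReLU(-1) = 0
y = w₂h = -1×0 = 0

Backward pass:
∂L/∂y = 2(y - t) = 2(0 - 0) = 0
∂y/∂h = w₂ = -1
∂h/∂z = 0 (ReLU derivative)
∂z/∂w₁ = x = 1

∂L/∂w₁ = 0 × -1 × 0 × 1 = 0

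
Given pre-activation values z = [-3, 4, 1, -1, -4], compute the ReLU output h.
h = [0, 4, 1, 0, 0]

ReLU applied element-wise: max(0,-3)=0, max(0,4)=4, max(0,1)=1, max(0,-1)=0, max(0,-4)=0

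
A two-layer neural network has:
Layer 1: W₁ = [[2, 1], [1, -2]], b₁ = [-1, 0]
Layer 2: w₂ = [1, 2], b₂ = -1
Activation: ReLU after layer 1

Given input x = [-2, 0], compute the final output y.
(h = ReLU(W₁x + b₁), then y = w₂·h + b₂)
y = -1

Layer 1 pre-activation: z₁ = [-5, -2]
After ReLU: h = [0, 0]
Layer 2 output: y = 1×0 + 2×0 + -1 = -1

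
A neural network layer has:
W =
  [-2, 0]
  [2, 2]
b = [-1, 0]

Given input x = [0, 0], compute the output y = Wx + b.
y = [-1, 0]

Wx = [-2×0 + 0×0, 2×0 + 2×0]
   = [0, 0]
y = Wx + b = [0 + -1, 0 + 0] = [-1, 0]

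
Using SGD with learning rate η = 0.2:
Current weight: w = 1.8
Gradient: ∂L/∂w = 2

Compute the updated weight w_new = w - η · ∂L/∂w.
w_new = 1.4

w_new = w - η·∂L/∂w = 1.8 - 0.2×(2) = 1.8 - (0.4) = 1.4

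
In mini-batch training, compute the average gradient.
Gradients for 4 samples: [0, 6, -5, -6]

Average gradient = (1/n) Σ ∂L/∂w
Average gradient = -1.25

Average = (1/4)(0 + 6 + -5 + -6) = -5/4 = -1.25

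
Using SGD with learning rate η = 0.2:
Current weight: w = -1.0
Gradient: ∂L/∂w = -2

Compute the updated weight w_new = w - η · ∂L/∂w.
w_new = -0.6

w_new = w - η·∂L/∂w = -1.0 - 0.2×(-2) = -1.0 - (-0.4) = -0.6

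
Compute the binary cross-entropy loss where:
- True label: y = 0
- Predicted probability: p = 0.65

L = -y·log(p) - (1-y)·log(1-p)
L = 1.05

L = -0·log(0.65) - 1·log(0.35) = -log(0.35) = 1.05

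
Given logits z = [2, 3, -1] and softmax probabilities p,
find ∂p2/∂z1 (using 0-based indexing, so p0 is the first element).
∂p2/∂z1 = -0.009532

p = softmax(z) = [0.2654, 0.7214, 0.01321]
p2 = 0.01321, p1 = 0.7214

∂p2/∂z1 = -p2 × p1 = -0.01321 × 0.7214 = -0.009532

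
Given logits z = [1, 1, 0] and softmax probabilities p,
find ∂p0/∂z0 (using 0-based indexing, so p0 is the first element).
∂p0/∂z0 = 0.244

p = softmax(z) = [0.4223, 0.4223, 0.1554]
p0 = 0.4223

∂p0/∂z0 = p0(1 - p0) = 0.4223 × (1 - 0.4223) = 0.244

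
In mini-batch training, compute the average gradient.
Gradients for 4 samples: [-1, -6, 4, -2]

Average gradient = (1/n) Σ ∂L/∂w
Average gradient = -1.25

Average = (1/4)(-1 + -6 + 4 + -2) = -5/4 = -1.25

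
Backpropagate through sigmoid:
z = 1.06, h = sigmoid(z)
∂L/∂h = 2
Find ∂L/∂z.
∂L/∂z = 0.3822

σ(1.06) = 0.7427
σ'(1.06) = σ(1.06)(1 - σ(1.06)) = 0.7427 × 0.2573 = 0.1911
∂L/∂z = ∂L/∂h · σ'(z) = 2 × 0.1911 = 0.3822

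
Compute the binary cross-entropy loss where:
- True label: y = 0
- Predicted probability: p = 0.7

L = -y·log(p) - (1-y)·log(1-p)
L = 1.204

L = -0·log(0.7) - 1·log(0.3) = -log(0.3) = 1.204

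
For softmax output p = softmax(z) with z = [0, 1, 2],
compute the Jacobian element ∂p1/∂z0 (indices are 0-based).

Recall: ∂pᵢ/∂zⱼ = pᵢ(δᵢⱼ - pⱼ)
∂p1/∂z0 = -0.02203

p = softmax(z) = [0.09003, 0.2447, 0.6652]
p1 = 0.2447, p0 = 0.09003

∂p1/∂z0 = -p1 × p0 = -0.2447 × 0.09003 = -0.02203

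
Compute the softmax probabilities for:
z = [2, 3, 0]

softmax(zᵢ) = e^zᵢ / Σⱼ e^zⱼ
p = [0.2595, 0.7054, 0.0351]

exp(z) = [7.389, 20.09, 1]
Sum = 28.47
p = [0.2595, 0.7054, 0.0351]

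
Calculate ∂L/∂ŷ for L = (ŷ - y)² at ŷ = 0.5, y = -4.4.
∂L/∂ŷ = 9.8

∂L/∂ŷ = 2(ŷ - y) = 2(0.5 - -4.4) = 2(4.9) = 9.8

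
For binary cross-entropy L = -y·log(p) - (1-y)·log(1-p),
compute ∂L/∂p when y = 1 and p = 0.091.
∂L/∂p = -10.99

∂L/∂p = -y/p + (1-y)/(1-p) = -1/0.091 + 0 = -10.99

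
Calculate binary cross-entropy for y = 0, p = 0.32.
L = 0.3857

L = -0·log(0.32) - 1·log(0.68) = -log(0.68) = 0.3857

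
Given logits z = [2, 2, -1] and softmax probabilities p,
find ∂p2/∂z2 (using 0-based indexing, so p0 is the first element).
∂p2/∂z2 = 0.0237

p = softmax(z) = [0.4879, 0.4879, 0.02429]
p2 = 0.02429

∂p2/∂z2 = p2(1 - p2) = 0.02429 × (1 - 0.02429) = 0.0237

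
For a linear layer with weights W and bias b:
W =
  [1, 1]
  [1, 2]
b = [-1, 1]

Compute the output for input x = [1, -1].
y = [-1, 0]

Wx = [1×1 + 1×-1, 1×1 + 2×-1]
   = [0, -1]
y = Wx + b = [0 + -1, -1 + 1] = [-1, 0]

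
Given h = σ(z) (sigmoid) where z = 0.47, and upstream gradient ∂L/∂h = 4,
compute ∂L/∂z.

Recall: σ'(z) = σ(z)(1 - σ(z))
∂L/∂z = 0.9467

σ(0.47) = 0.6154
σ'(0.47) = σ(0.47)(1 - σ(0.47)) = 0.6154 × 0.3846 = 0.2367
∂L/∂z = ∂L/∂h · σ'(z) = 4 × 0.2367 = 0.9467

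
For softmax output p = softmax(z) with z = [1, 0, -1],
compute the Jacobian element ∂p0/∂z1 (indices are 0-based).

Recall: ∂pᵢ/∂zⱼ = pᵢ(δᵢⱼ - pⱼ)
∂p0/∂z1 = -0.1628

p = softmax(z) = [0.6652, 0.2447, 0.09003]
p0 = 0.6652, p1 = 0.2447

∂p0/∂z1 = -p0 × p1 = -0.6652 × 0.2447 = -0.1628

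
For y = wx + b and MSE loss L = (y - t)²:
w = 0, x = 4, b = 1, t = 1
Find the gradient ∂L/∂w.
∂L/∂w = 0

y = wx + b = (0)(4) + 1 = 1
∂L/∂y = 2(y - t) = 2(1 - 1) = 0
∂y/∂w = x = 4
∂L/∂w = ∂L/∂y · ∂y/∂w = 0 × 4 = 0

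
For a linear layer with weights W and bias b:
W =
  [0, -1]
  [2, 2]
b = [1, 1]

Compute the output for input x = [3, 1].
y = [0, 9]

Wx = [0×3 + -1×1, 2×3 + 2×1]
   = [-1, 8]
y = Wx + b = [-1 + 1, 8 + 1] = [0, 9]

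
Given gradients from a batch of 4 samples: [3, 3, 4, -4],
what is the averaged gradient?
Average gradient = 1.5

Average = (1/4)(3 + 3 + 4 + -4) = 6/4 = 1.5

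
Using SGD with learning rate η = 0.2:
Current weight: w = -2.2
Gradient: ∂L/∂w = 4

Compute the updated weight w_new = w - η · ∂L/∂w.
w_new = -3

w_new = w - η·∂L/∂w = -2.2 - 0.2×(4) = -2.2 - (0.8) = -3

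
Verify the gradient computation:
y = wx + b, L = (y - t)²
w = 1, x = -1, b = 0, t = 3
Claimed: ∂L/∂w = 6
Incorrect

y = (1)(-1) + 0 = -1
∂L/∂y = 2(y - t) = 2(-1 - 3) = -8
∂y/∂w = x = -1
∂L/∂w = -8 × -1 = 8

Claimed value: 6
Incorrect: The correct gradient is 8.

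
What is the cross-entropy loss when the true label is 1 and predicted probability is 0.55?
L = 0.5978

L = -1·log(0.55) - 0·log(0.45) = -log(0.55) = 0.5978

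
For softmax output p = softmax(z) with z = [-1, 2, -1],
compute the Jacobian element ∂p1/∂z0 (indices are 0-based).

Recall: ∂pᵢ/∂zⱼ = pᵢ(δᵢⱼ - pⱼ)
∂p1/∂z0 = -0.04118

p = softmax(z) = [0.04528, 0.9094, 0.04528]
p1 = 0.9094, p0 = 0.04528

∂p1/∂z0 = -p1 × p0 = -0.9094 × 0.04528 = -0.04118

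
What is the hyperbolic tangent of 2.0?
0.964

tanh(2.0) = (e^(2.0) - e^(-2.0))/(e^(2.0) + e^(-2.0)) = 0.964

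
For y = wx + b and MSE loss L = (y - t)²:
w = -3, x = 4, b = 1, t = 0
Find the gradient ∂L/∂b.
∂L/∂b = -22

y = wx + b = (-3)(4) + 1 = -11
∂L/∂y = 2(y - t) = 2(-11 - 0) = -22
∂y/∂b = 1
∂L/∂b = ∂L/∂y · ∂y/∂b = -22 × 1 = -22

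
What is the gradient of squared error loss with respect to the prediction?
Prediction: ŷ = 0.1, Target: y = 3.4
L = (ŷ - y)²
∂L/∂ŷ = -6.6

∂L/∂ŷ = 2(ŷ - y) = 2(0.1 - 3.4) = 2(-3.3) = -6.6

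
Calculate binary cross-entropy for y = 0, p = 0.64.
L = 1.022

L = -0·log(0.64) - 1·log(0.36) = -log(0.36) = 1.022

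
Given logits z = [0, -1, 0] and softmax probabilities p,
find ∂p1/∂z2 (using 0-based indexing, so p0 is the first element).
∂p1/∂z2 = -0.06561

p = softmax(z) = [0.4223, 0.1554, 0.4223]
p1 = 0.1554, p2 = 0.4223

∂p1/∂z2 = -p1 × p2 = -0.1554 × 0.4223 = -0.06561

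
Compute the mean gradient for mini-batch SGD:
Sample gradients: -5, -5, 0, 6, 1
Average gradient = -0.6

Average = (1/5)(-5 + -5 + 0 + 6 + 1) = -3/5 = -0.6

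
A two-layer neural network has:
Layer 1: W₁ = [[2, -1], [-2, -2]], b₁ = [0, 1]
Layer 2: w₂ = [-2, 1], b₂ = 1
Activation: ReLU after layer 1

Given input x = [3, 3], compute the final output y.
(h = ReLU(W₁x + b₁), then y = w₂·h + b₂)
y = -5

Layer 1 pre-activation: z₁ = [3, -11]
After ReLU: h = [3, 0]
Layer 2 output: y = -2×3 + 1×0 + 1 = -5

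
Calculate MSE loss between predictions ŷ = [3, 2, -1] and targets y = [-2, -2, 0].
MSE = 14

MSE = (1/3)((3--2)² + (2--2)² + (-1-0)²) = (1/3)(25 + 16 + 1) = 14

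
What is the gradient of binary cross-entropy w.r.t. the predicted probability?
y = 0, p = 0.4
∂L/∂p = 1.667

∂L/∂p = -y/p + (1-y)/(1-p) = 0 + 1/0.6 = 1.667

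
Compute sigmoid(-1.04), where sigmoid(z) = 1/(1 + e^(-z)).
0.2611

sigmoid(-1.04) = 1/(1 + e^(1.04)) = 1/(1 + 2.829) = 0.2611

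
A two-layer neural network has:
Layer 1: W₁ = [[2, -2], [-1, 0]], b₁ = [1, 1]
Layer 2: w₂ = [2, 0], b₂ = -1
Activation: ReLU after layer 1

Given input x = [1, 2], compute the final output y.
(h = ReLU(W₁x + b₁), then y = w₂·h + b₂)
y = -1

Layer 1 pre-activation: z₁ = [-1, 0]
After ReLU: h = [0, 0]
Layer 2 output: y = 2×0 + 0×0 + -1 = -1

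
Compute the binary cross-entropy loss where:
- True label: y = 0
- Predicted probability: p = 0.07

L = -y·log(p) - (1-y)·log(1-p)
L = 0.07257

L = -0·log(0.07) - 1·log(0.93) = -log(0.93) = 0.07257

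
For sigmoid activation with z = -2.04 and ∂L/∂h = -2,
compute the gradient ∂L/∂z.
∂L/∂z = -0.2037

σ(-2.04) = 0.1151
σ'(-2.04) = σ(-2.04)(1 - σ(-2.04)) = 0.1151 × 0.8849 = 0.1018
∂L/∂z = ∂L/∂h · σ'(z) = -2 × 0.1018 = -0.2037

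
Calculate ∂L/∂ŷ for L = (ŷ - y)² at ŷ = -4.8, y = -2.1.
∂L/∂ŷ = -5.4

∂L/∂ŷ = 2(ŷ - y) = 2(-4.8 - -2.1) = 2(-2.7) = -5.4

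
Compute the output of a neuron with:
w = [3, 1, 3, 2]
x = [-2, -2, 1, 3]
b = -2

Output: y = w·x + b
y = -1

y = (3)(-2) + (1)(-2) + (3)(1) + (2)(3) + -2 = -1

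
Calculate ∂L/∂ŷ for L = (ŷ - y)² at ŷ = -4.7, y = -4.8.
∂L/∂ŷ = 0.2

∂L/∂ŷ = 2(ŷ - y) = 2(-4.7 - -4.8) = 2(0.1) = 0.2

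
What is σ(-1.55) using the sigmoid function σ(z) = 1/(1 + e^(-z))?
0.1751

sigmoid(-1.55) = 1/(1 + e^(1.55)) = 1/(1 + 4.711) = 0.1751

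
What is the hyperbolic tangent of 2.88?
0.9937

tanh(2.88) = (e^(2.88) - e^(-2.88))/(e^(2.88) + e^(-2.88)) = 0.9937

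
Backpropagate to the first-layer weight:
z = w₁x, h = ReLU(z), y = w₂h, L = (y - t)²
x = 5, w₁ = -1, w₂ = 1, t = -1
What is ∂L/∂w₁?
∂L/∂w₁ = 0

Forward pass:
z = w₁x = -1×5 = -5
h = ReLU(-5) = 0
y = w₂h = 1×0 = 0

Backward pass:
∂L/∂y = 2(y - t) = 2(0 - -1) = 2
∂y/∂h = w₂ = 1
∂h/∂z = 0 (ReLU derivative)
∂z/∂w₁ = x = 5

∂L/∂w₁ = 2 × 1 × 0 × 5 = 0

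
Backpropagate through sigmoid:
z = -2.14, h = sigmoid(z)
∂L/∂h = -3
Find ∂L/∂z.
∂L/∂z = -0.2826

σ(-2.14) = 0.1053
σ'(-2.14) = σ(-2.14)(1 - σ(-2.14)) = 0.1053 × 0.8947 = 0.09419
∂L/∂z = ∂L/∂h · σ'(z) = -3 × 0.09419 = -0.2826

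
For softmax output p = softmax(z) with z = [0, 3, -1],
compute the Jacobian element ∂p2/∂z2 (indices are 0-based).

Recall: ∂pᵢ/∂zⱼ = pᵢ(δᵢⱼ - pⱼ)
∂p2/∂z2 = 0.01685

p = softmax(z) = [0.04661, 0.9362, 0.01715]
p2 = 0.01715

∂p2/∂z2 = p2(1 - p2) = 0.01715 × (1 - 0.01715) = 0.01685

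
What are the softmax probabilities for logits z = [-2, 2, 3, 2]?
p = [0.0039, 0.2111, 0.5739, 0.2111]

exp(z) = [0.1353, 7.389, 20.09, 7.389]
Sum = 35
p = [0.0039, 0.2111, 0.5739, 0.2111]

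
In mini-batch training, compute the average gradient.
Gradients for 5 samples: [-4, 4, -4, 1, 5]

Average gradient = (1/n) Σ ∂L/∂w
Average gradient = 0.4

Average = (1/5)(-4 + 4 + -4 + 1 + 5) = 2/5 = 0.4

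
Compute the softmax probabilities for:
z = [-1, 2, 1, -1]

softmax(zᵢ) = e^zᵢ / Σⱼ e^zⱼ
p = [0.0339, 0.6815, 0.2507, 0.0339]

exp(z) = [0.3679, 7.389, 2.718, 0.3679]
Sum = 10.84
p = [0.0339, 0.6815, 0.2507, 0.0339]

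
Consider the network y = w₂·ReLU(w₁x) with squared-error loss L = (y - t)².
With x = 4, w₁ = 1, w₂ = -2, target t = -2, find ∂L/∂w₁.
∂L/∂w₁ = 96

Forward pass:
z = w₁x = 1×4 = 4
h = ReLU(4) = 4
y = w₂h = -2×4 = -8

Backward pass:
∂L/∂y = 2(y - t) = 2(-8 - -2) = -12
∂y/∂h = w₂ = -2
∂h/∂z = 1 (ReLU derivative)
∂z/∂w₁ = x = 4

∂L/∂w₁ = -12 × -2 × 1 × 4 = 96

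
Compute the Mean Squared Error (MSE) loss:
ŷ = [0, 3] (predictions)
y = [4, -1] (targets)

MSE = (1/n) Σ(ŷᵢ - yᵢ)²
MSE = 16

MSE = (1/2)((0-4)² + (3--1)²) = (1/2)(16 + 16) = 16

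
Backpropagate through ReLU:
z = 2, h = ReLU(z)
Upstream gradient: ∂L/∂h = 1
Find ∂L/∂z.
∂L/∂z = 1

h = ReLU(2) = 2
Since z > 0: ∂h/∂z = 1
∂L/∂z = ∂L/∂h · ∂h/∂z = 1 × 1 = 1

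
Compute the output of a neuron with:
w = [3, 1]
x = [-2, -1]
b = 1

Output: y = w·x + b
y = -6

y = (3)(-2) + (1)(-1) + 1 = -6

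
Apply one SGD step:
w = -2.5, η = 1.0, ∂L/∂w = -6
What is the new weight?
w_new = 3.5

w_new = w - η·∂L/∂w = -2.5 - 1.0×(-6) = -2.5 - (-6) = 3.5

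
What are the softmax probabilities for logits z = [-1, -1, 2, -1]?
p = [0.0433, 0.0433, 0.87, 0.0433]

exp(z) = [0.3679, 0.3679, 7.389, 0.3679]
Sum = 8.493
p = [0.0433, 0.0433, 0.87, 0.0433]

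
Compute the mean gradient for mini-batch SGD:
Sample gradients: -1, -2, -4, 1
Average gradient = -1.5

Average = (1/4)(-1 + -2 + -4 + 1) = -6/4 = -1.5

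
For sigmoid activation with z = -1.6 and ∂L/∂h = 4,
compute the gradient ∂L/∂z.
∂L/∂z = 0.5591

σ(-1.6) = 0.168
σ'(-1.6) = σ(-1.6)(1 - σ(-1.6)) = 0.168 × 0.832 = 0.1398
∂L/∂z = ∂L/∂h · σ'(z) = 4 × 0.1398 = 0.5591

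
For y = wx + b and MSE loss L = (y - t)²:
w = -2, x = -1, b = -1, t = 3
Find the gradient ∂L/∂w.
∂L/∂w = 4

y = wx + b = (-2)(-1) + -1 = 1
∂L/∂y = 2(y - t) = 2(1 - 3) = -4
∂y/∂w = x = -1
∂L/∂w = ∂L/∂y · ∂y/∂w = -4 × -1 = 4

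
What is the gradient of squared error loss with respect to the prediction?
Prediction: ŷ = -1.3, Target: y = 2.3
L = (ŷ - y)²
∂L/∂ŷ = -7.2

∂L/∂ŷ = 2(ŷ - y) = 2(-1.3 - 2.3) = 2(-3.6) = -7.2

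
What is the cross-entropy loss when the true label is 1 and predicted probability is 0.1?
L = 2.303

L = -1·log(0.1) - 0·log(0.9) = -log(0.1) = 2.303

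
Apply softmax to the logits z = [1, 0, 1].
p = [0.4223, 0.1554, 0.4223]

exp(z) = [2.718, 1, 2.718]
Sum = 6.437
p = [0.4223, 0.1554, 0.4223]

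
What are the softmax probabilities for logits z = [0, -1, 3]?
p = [0.0466, 0.0171, 0.9362]

exp(z) = [1, 0.3679, 20.09]
Sum = 21.45
p = [0.0466, 0.0171, 0.9362]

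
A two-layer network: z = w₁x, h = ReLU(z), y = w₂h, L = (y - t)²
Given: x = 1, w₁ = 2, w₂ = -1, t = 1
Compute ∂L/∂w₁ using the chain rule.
∂L/∂w₁ = 6

Forward pass:
z = w₁x = 2×1 = 2
h = ReLU(2) = 2
y = w₂h = -1×2 = -2

Backward pass:
∂L/∂y = 2(y - t) = 2(-2 - 1) = -6
∂y/∂h = w₂ = -1
∂h/∂z = 1 (ReLU derivative)
∂z/∂w₁ = x = 1

∂L/∂w₁ = -6 × -1 × 1 × 1 = 6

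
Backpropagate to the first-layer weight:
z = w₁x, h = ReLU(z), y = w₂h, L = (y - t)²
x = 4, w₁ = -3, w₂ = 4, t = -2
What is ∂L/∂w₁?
∂L/∂w₁ = 0

Forward pass:
z = w₁x = -3×4 = -12
h = ReLU(-12) = 0
y = w₂h = 4×0 = 0

Backward pass:
∂L/∂y = 2(y - t) = 2(0 - -2) = 4
∂y/∂h = w₂ = 4
∂h/∂z = 0 (ReLU derivative)
∂z/∂w₁ = x = 4

∂L/∂w₁ = 4 × 4 × 0 × 4 = 0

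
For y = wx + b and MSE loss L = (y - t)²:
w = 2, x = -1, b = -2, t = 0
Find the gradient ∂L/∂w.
∂L/∂w = 8

y = wx + b = (2)(-1) + -2 = -4
∂L/∂y = 2(y - t) = 2(-4 - 0) = -8
∂y/∂w = x = -1
∂L/∂w = ∂L/∂y · ∂y/∂w = -8 × -1 = 8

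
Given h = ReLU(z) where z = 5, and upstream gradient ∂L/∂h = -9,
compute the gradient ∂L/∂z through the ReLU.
∂L/∂z = -9

h = ReLU(5) = 5
Since z > 0: ∂h/∂z = 1
∂L/∂z = ∂L/∂h · ∂h/∂z = -9 × 1 = -9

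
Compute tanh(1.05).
0.7818

tanh(1.05) = (e^(1.05) - e^(-1.05))/(e^(1.05) + e^(-1.05)) = 0.7818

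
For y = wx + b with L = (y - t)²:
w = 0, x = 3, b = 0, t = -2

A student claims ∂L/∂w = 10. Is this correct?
Incorrect

y = (0)(3) + 0 = 0
∂L/∂y = 2(y - t) = 2(0 - -2) = 4
∂y/∂w = x = 3
∂L/∂w = 4 × 3 = 12

Claimed value: 10
Incorrect: The correct gradient is 12.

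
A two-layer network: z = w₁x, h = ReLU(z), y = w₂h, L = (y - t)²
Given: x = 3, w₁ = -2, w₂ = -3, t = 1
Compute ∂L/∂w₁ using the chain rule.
∂L/∂w₁ = 0

Forward pass:
z = w₁x = -2×3 = -6
h = ReLU(-6) = 0
y = w₂h = -3×0 = 0

Backward pass:
∂L/∂y = 2(y - t) = 2(0 - 1) = -2
∂y/∂h = w₂ = -3
∂h/∂z = 0 (ReLU derivative)
∂z/∂w₁ = x = 3

∂L/∂w₁ = -2 × -3 × 0 × 3 = 0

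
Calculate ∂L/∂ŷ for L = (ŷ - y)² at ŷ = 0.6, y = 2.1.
∂L/∂ŷ = -3.0

∂L/∂ŷ = 2(ŷ - y) = 2(0.6 - 2.1) = 2(-1.5) = -3.0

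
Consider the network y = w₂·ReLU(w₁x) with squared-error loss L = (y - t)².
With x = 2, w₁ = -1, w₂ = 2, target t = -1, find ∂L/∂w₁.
∂L/∂w₁ = 0

Forward pass:
z = w₁x = -1×2 = -2
h = ReLU(-2) = 0
y = w₂h = 2×0 = 0

Backward pass:
∂L/∂y = 2(y - t) = 2(0 - -1) = 2
∂y/∂h = w₂ = 2
∂h/∂z = 0 (ReLU derivative)
∂z/∂w₁ = x = 2

∂L/∂w₁ = 2 × 2 × 0 × 2 = 0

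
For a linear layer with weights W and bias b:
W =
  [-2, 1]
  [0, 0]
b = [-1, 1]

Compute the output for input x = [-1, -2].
y = [-1, 1]

Wx = [-2×-1 + 1×-2, 0×-1 + 0×-2]
   = [0, 0]
y = Wx + b = [0 + -1, 0 + 1] = [-1, 1]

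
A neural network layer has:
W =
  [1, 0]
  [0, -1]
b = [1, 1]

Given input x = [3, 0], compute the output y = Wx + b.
y = [4, 1]

Wx = [1×3 + 0×0, 0×3 + -1×0]
   = [3, 0]
y = Wx + b = [3 + 1, 0 + 1] = [4, 1]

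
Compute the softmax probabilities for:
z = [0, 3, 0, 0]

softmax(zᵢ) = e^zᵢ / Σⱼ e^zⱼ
p = [0.0433, 0.87, 0.0433, 0.0433]

exp(z) = [1, 20.09, 1, 1]
Sum = 23.09
p = [0.0433, 0.87, 0.0433, 0.0433]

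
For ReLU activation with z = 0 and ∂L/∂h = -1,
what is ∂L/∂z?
∂L/∂z = 0

h = ReLU(0) = 0
At z = 0: ∂h/∂z = 0 (by convention)
∂L/∂z = ∂L/∂h · ∂h/∂z = -1 × 0 = 0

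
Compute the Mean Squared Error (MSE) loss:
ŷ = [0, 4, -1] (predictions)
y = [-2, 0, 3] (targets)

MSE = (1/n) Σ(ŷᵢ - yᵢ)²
MSE = 12

MSE = (1/3)((0--2)² + (4-0)² + (-1-3)²) = (1/3)(4 + 16 + 16) = 12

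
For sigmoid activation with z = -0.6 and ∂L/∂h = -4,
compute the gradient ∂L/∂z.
∂L/∂z = -0.9151

σ(-0.6) = 0.3543
σ'(-0.6) = σ(-0.6)(1 - σ(-0.6)) = 0.3543 × 0.6457 = 0.2288
∂L/∂z = ∂L/∂h · σ'(z) = -4 × 0.2288 = -0.9151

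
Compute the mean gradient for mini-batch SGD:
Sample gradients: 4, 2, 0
Average gradient = 2

Average = (1/3)(4 + 2 + 0) = 6/3 = 2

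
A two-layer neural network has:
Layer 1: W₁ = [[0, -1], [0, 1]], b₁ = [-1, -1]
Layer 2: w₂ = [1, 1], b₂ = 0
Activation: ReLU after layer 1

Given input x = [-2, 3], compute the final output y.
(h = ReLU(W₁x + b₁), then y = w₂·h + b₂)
y = 2

Layer 1 pre-activation: z₁ = [-4, 2]
After ReLU: h = [0, 2]
Layer 2 output: y = 1×0 + 1×2 + 0 = 2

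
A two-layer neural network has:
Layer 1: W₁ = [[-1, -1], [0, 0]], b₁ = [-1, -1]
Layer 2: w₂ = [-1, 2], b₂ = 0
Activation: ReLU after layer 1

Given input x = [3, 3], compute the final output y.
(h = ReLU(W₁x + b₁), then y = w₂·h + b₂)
y = 0

Layer 1 pre-activation: z₁ = [-7, -1]
After ReLU: h = [0, 0]
Layer 2 output: y = -1×0 + 2×0 + 0 = 0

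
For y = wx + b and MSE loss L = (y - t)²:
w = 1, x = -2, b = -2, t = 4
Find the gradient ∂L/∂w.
∂L/∂w = 32

y = wx + b = (1)(-2) + -2 = -4
∂L/∂y = 2(y - t) = 2(-4 - 4) = -16
∂y/∂w = x = -2
∂L/∂w = ∂L/∂y · ∂y/∂w = -16 × -2 = 32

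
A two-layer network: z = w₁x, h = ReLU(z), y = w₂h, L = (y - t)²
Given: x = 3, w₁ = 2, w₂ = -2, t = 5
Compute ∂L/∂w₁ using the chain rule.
∂L/∂w₁ = 204

Forward pass:
z = w₁x = 2×3 = 6
h = ReLU(6) = 6
y = w₂h = -2×6 = -12

Backward pass:
∂L/∂y = 2(y - t) = 2(-12 - 5) = -34
∂y/∂h = w₂ = -2
∂h/∂z = 1 (ReLU derivative)
∂z/∂w₁ = x = 3

∂L/∂w₁ = -34 × -2 × 1 × 3 = 204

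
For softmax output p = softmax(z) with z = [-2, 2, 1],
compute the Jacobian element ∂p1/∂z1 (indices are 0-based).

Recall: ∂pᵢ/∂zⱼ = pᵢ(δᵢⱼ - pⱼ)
∂p1/∂z1 = 0.201

p = softmax(z) = [0.01321, 0.7214, 0.2654]
p1 = 0.7214

∂p1/∂z1 = p1(1 - p1) = 0.7214 × (1 - 0.7214) = 0.201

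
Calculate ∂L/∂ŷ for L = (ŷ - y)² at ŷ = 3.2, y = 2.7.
∂L/∂ŷ = 1.0

∂L/∂ŷ = 2(ŷ - y) = 2(3.2 - 2.7) = 2(0.5) = 1.0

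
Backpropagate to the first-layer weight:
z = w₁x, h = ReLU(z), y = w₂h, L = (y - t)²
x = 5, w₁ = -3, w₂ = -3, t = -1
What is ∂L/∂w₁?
∂L/∂w₁ = 0

Forward pass:
z = w₁x = -3×5 = -15
h = ReLU(-15) = 0
y = w₂h = -3×0 = 0

Backward pass:
∂L/∂y = 2(y - t) = 2(0 - -1) = 2
∂y/∂h = w₂ = -3
∂h/∂z = 0 (ReLU derivative)
∂z/∂w₁ = x = 5

∂L/∂w₁ = 2 × -3 × 0 × 5 = 0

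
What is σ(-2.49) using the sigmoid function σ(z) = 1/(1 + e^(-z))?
0.07656

sigmoid(-2.49) = 1/(1 + e^(2.49)) = 1/(1 + 12.06) = 0.07656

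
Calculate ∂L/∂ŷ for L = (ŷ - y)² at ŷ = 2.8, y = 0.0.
∂L/∂ŷ = 5.6

∂L/∂ŷ = 2(ŷ - y) = 2(2.8 - 0.0) = 2(2.8) = 5.6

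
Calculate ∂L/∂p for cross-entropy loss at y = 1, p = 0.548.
∂L/∂p = -1.825

∂L/∂p = -y/p + (1-y)/(1-p) = -1/0.548 + 0 = -1.825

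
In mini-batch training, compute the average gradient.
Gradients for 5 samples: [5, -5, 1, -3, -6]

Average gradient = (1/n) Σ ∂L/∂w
Average gradient = -1.6

Average = (1/5)(5 + -5 + 1 + -3 + -6) = -8/5 = -1.6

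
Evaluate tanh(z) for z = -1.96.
-0.9611

tanh(-1.96) = (e^(-1.96) - e^(1.96))/(e^(-1.96) + e^(1.96)) = -0.9611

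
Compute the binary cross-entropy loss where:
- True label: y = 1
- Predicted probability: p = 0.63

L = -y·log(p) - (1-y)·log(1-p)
L = 0.462

L = -1·log(0.63) - 0·log(0.37) = -log(0.63) = 0.462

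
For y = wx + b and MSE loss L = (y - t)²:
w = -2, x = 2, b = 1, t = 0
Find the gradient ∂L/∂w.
∂L/∂w = -12

y = wx + b = (-2)(2) + 1 = -3
∂L/∂y = 2(y - t) = 2(-3 - 0) = -6
∂y/∂w = x = 2
∂L/∂w = ∂L/∂y · ∂y/∂w = -6 × 2 = -12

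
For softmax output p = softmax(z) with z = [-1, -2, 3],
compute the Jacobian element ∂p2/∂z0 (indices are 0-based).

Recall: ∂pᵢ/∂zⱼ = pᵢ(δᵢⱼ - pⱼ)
∂p2/∂z0 = -0.01743

p = softmax(z) = [0.01787, 0.006573, 0.9756]
p2 = 0.9756, p0 = 0.01787

∂p2/∂z0 = -p2 × p0 = -0.9756 × 0.01787 = -0.01743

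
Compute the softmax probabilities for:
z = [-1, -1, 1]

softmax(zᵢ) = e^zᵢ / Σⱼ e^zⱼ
p = [0.1065, 0.1065, 0.787]

exp(z) = [0.3679, 0.3679, 2.718]
Sum = 3.454
p = [0.1065, 0.1065, 0.787]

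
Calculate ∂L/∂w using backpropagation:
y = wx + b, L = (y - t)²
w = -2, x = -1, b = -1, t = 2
∂L/∂w = 2

y = wx + b = (-2)(-1) + -1 = 1
∂L/∂y = 2(y - t) = 2(1 - 2) = -2
∂y/∂w = x = -1
∂L/∂w = ∂L/∂y · ∂y/∂w = -2 × -1 = 2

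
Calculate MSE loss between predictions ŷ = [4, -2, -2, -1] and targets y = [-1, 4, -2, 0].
MSE = 15.5

MSE = (1/4)((4--1)² + (-2-4)² + (-2--2)² + (-1-0)²) = (1/4)(25 + 36 + 0 + 1) = 15.5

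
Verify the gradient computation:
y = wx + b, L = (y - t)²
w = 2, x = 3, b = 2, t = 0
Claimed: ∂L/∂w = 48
Correct

y = (2)(3) + 2 = 8
∂L/∂y = 2(y - t) = 2(8 - 0) = 16
∂y/∂w = x = 3
∂L/∂w = 16 × 3 = 48

Claimed value: 48
Correct: The correct gradient is 48.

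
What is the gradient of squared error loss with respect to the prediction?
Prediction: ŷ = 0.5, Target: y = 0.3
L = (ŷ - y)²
∂L/∂ŷ = 0.4

∂L/∂ŷ = 2(ŷ - y) = 2(0.5 - 0.3) = 2(0.2) = 0.4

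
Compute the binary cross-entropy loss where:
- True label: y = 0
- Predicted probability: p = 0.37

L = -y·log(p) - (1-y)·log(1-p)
L = 0.462

L = -0·log(0.37) - 1·log(0.63) = -log(0.63) = 0.462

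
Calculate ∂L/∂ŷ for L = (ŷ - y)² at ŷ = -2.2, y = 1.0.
∂L/∂ŷ = -6.4

∂L/∂ŷ = 2(ŷ - y) = 2(-2.2 - 1.0) = 2(-3.2) = -6.4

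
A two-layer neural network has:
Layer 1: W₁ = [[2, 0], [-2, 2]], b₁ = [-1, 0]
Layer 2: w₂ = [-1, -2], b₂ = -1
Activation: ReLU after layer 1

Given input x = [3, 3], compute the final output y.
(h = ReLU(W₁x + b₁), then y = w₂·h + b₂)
y = -6

Layer 1 pre-activation: z₁ = [5, 0]
After ReLU: h = [5, 0]
Layer 2 output: y = -1×5 + -2×0 + -1 = -6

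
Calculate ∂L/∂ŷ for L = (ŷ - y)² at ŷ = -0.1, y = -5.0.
∂L/∂ŷ = 9.8

∂L/∂ŷ = 2(ŷ - y) = 2(-0.1 - -5.0) = 2(4.9) = 9.8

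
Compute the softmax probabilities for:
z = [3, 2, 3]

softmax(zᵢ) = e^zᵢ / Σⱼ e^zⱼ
p = [0.4223, 0.1554, 0.4223]

exp(z) = [20.09, 7.389, 20.09]
Sum = 47.56
p = [0.4223, 0.1554, 0.4223]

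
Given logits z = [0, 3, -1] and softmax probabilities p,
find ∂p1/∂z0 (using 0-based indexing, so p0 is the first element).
∂p1/∂z0 = -0.04364

p = softmax(z) = [0.04661, 0.9362, 0.01715]
p1 = 0.9362, p0 = 0.04661

∂p1/∂z0 = -p1 × p0 = -0.9362 × 0.04661 = -0.04364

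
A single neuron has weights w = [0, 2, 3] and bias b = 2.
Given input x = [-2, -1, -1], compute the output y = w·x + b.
y = -3

y = (0)(-2) + (2)(-1) + (3)(-1) + 2 = -3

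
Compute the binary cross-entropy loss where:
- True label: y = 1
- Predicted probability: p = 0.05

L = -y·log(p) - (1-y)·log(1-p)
L = 2.996

L = -1·log(0.05) - 0·log(0.95) = -log(0.05) = 2.996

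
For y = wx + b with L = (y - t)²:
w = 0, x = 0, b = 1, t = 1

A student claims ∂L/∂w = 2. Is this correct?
Incorrect

y = (0)(0) + 1 = 1
∂L/∂y = 2(y - t) = 2(1 - 1) = 0
∂y/∂w = x = 0
∂L/∂w = 0 × 0 = 0

Claimed value: 2
Incorrect: The correct gradient is 0.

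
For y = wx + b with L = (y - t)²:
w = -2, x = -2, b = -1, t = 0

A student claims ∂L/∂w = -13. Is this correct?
Incorrect

y = (-2)(-2) + -1 = 3
∂L/∂y = 2(y - t) = 2(3 - 0) = 6
∂y/∂w = x = -2
∂L/∂w = 6 × -2 = -12

Claimed value: -13
Incorrect: The correct gradient is -12.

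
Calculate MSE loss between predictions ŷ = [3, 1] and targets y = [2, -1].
MSE = 2.5

MSE = (1/2)((3-2)² + (1--1)²) = (1/2)(1 + 4) = 2.5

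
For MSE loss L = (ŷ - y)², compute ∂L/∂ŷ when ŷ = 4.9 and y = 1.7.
∂L/∂ŷ = 6.4

∂L/∂ŷ = 2(ŷ - y) = 2(4.9 - 1.7) = 2(3.2) = 6.4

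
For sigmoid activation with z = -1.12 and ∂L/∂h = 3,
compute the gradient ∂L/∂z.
∂L/∂z = 0.5565

σ(-1.12) = 0.246
σ'(-1.12) = σ(-1.12)(1 - σ(-1.12)) = 0.246 × 0.754 = 0.1855
∂L/∂z = ∂L/∂h · σ'(z) = 3 × 0.1855 = 0.5565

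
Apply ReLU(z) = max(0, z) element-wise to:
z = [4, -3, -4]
h = [4, 0, 0]

ReLU applied element-wise: max(0,4)=4, max(0,-3)=0, max(0,-4)=0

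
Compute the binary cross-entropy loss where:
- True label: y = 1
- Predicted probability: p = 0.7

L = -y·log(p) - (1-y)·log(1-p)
L = 0.3567

L = -1·log(0.7) - 0·log(0.3) = -log(0.7) = 0.3567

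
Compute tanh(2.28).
0.9793

tanh(2.28) = (e^(2.28) - e^(-2.28))/(e^(2.28) + e^(-2.28)) = 0.9793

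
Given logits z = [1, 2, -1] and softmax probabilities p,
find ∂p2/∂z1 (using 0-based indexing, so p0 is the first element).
∂p2/∂z1 = -0.02477

p = softmax(z) = [0.2595, 0.7054, 0.03512]
p2 = 0.03512, p1 = 0.7054

∂p2/∂z1 = -p2 × p1 = -0.03512 × 0.7054 = -0.02477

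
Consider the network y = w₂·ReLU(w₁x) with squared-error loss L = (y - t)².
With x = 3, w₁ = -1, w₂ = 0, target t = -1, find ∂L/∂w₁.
∂L/∂w₁ = 0

Forward pass:
z = w₁x = -1×3 = -3
h = ReLU(-3) = 0
y = w₂h = 0×0 = 0

Backward pass:
∂L/∂y = 2(y - t) = 2(0 - -1) = 2
∂y/∂h = w₂ = 0
∂h/∂z = 0 (ReLU derivative)
∂z/∂w₁ = x = 3

∂L/∂w₁ = 2 × 0 × 0 × 3 = 0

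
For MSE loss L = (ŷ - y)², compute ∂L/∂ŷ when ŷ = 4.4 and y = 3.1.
∂L/∂ŷ = 2.6

∂L/∂ŷ = 2(ŷ - y) = 2(4.4 - 3.1) = 2(1.3) = 2.6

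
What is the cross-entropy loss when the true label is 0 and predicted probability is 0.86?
L = 1.966

L = -0·log(0.86) - 1·log(0.14) = -log(0.14) = 1.966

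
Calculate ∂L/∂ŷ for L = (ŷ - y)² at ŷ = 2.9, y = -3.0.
∂L/∂ŷ = 11.8

∂L/∂ŷ = 2(ŷ - y) = 2(2.9 - -3.0) = 2(5.9) = 11.8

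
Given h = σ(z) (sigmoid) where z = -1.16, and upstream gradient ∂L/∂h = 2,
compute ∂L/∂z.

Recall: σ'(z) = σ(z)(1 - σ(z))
∂L/∂z = 0.3634

σ(-1.16) = 0.2387
σ'(-1.16) = σ(-1.16)(1 - σ(-1.16)) = 0.2387 × 0.7613 = 0.1817
∂L/∂z = ∂L/∂h · σ'(z) = 2 × 0.1817 = 0.3634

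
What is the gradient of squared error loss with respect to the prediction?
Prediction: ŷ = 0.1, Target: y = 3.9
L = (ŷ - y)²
∂L/∂ŷ = -7.6

∂L/∂ŷ = 2(ŷ - y) = 2(0.1 - 3.9) = 2(-3.8) = -7.6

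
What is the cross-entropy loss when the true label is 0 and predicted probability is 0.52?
L = 0.734

L = -0·log(0.52) - 1·log(0.48) = -log(0.48) = 0.734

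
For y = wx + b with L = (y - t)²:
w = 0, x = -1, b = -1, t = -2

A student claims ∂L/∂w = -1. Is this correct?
Incorrect

y = (0)(-1) + -1 = -1
∂L/∂y = 2(y - t) = 2(-1 - -2) = 2
∂y/∂w = x = -1
∂L/∂w = 2 × -1 = -2

Claimed value: -1
Incorrect: The correct gradient is -2.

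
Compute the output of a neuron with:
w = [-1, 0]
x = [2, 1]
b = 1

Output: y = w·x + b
y = -1

y = (-1)(2) + (0)(1) + 1 = -1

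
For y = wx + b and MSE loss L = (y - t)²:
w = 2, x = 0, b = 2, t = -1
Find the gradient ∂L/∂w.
∂L/∂w = 0

y = wx + b = (2)(0) + 2 = 2
∂L/∂y = 2(y - t) = 2(2 - -1) = 6
∂y/∂w = x = 0
∂L/∂w = ∂L/∂y · ∂y/∂w = 6 × 0 = 0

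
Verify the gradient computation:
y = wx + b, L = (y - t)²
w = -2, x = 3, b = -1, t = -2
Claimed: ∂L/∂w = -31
Incorrect

y = (-2)(3) + -1 = -7
∂L/∂y = 2(y - t) = 2(-7 - -2) = -10
∂y/∂w = x = 3
∂L/∂w = -10 × 3 = -30

Claimed value: -31
Incorrect: The correct gradient is -30.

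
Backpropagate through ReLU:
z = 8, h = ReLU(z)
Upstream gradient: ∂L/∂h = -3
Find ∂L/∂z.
∂L/∂z = -3

h = ReLU(8) = 8
Since z > 0: ∂h/∂z = 1
∂L/∂z = ∂L/∂h · ∂h/∂z = -3 × 1 = -3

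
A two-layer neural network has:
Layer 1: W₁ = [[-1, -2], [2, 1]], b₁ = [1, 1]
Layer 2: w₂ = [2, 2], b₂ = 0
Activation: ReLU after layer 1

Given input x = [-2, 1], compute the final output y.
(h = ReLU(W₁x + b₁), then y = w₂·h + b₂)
y = 2

Layer 1 pre-activation: z₁ = [1, -2]
After ReLU: h = [1, 0]
Layer 2 output: y = 2×1 + 2×0 + 0 = 2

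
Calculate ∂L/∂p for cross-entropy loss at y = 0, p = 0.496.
∂L/∂p = 1.984

∂L/∂p = -y/p + (1-y)/(1-p) = 0 + 1/0.504 = 1.984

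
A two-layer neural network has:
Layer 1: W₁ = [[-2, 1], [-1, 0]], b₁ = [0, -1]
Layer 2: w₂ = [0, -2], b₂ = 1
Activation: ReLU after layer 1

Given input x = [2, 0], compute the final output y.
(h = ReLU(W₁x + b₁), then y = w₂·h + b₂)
y = 1

Layer 1 pre-activation: z₁ = [-4, -3]
After ReLU: h = [0, 0]
Layer 2 output: y = 0×0 + -2×0 + 1 = 1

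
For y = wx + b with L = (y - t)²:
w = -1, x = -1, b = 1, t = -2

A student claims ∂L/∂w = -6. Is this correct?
Incorrect

y = (-1)(-1) + 1 = 2
∂L/∂y = 2(y - t) = 2(2 - -2) = 8
∂y/∂w = x = -1
∂L/∂w = 8 × -1 = -8

Claimed value: -6
Incorrect: The correct gradient is -8.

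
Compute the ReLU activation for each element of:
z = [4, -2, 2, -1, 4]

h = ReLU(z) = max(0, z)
h = [4, 0, 2, 0, 4]

ReLU applied element-wise: max(0,4)=4, max(0,-2)=0, max(0,2)=2, max(0,-1)=0, max(0,4)=4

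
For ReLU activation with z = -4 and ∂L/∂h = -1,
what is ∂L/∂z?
∂L/∂z = 0

h = ReLU(-4) = 0
Since z < 0: ∂h/∂z = 0
∂L/∂z = ∂L/∂h · ∂h/∂z = -1 × 0 = 0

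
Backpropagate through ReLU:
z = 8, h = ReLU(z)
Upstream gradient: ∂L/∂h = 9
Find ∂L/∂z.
∂L/∂z = 9

h = ReLU(8) = 8
Since z > 0: ∂h/∂z = 1
∂L/∂z = ∂L/∂h · ∂h/∂z = 9 × 1 = 9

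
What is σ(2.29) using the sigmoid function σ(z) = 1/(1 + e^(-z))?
0.908

sigmoid(2.29) = 1/(1 + e^(-2.29)) = 1/(1 + 0.1013) = 0.908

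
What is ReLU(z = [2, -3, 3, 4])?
h = [2, 0, 3, 4]

ReLU applied element-wise: max(0,2)=2, max(0,-3)=0, max(0,3)=3, max(0,4)=4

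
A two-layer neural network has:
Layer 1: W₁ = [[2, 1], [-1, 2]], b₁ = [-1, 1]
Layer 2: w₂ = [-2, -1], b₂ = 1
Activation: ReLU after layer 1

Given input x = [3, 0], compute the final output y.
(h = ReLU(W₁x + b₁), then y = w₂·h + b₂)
y = -9

Layer 1 pre-activation: z₁ = [5, -2]
After ReLU: h = [5, 0]
Layer 2 output: y = -2×5 + -1×0 + 1 = -9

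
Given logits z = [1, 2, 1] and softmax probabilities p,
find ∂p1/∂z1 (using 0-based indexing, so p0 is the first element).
∂p1/∂z1 = 0.2442

p = softmax(z) = [0.2119, 0.5761, 0.2119]
p1 = 0.5761

∂p1/∂z1 = p1(1 - p1) = 0.5761 × (1 - 0.5761) = 0.2442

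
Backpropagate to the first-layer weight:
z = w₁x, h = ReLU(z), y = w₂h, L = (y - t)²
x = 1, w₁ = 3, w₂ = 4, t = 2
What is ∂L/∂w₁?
∂L/∂w₁ = 80

Forward pass:
z = w₁x = 3×1 = 3
h = ReLU(3) = 3
y = w₂h = 4×3 = 12

Backward pass:
∂L/∂y = 2(y - t) = 2(12 - 2) = 20
∂y/∂h = w₂ = 4
∂h/∂z = 1 (ReLU derivative)
∂z/∂w₁ = x = 1

∂L/∂w₁ = 20 × 4 × 1 × 1 = 80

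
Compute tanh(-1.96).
-0.9611

tanh(-1.96) = (e^(-1.96) - e^(1.96))/(e^(-1.96) + e^(1.96)) = -0.9611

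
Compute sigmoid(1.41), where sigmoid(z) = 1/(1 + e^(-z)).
0.8038

sigmoid(1.41) = 1/(1 + e^(-1.41)) = 1/(1 + 0.2441) = 0.8038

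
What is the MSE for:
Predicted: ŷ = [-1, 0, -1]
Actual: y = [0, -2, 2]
MSE = 4.667

MSE = (1/3)((-1-0)² + (0--2)² + (-1-2)²) = (1/3)(1 + 4 + 9) = 4.667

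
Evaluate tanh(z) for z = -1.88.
-0.9545

tanh(-1.88) = (e^(-1.88) - e^(1.88))/(e^(-1.88) + e^(1.88)) = -0.9545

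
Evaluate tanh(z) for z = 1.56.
0.9154

tanh(1.56) = (e^(1.56) - e^(-1.56))/(e^(1.56) + e^(-1.56)) = 0.9154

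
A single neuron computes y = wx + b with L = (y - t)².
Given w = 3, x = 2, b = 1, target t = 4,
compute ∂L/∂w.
∂L/∂w = 12

y = wx + b = (3)(2) + 1 = 7
∂L/∂y = 2(y - t) = 2(7 - 4) = 6
∂y/∂w = x = 2
∂L/∂w = ∂L/∂y · ∂y/∂w = 6 × 2 = 12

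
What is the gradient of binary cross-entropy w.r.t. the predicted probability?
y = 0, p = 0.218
∂L/∂p = 1.279

∂L/∂p = -y/p + (1-y)/(1-p) = 0 + 1/0.782 = 1.279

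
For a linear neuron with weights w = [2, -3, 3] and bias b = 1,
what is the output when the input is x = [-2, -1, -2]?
y = -6

y = (2)(-2) + (-3)(-1) + (3)(-2) + 1 = -6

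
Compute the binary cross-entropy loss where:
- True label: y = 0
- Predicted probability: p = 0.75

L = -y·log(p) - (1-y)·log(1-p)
L = 1.386

L = -0·log(0.75) - 1·log(0.25) = -log(0.25) = 1.386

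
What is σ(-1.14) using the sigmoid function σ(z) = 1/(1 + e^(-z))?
0.2423

sigmoid(-1.14) = 1/(1 + e^(1.14)) = 1/(1 + 3.127) = 0.2423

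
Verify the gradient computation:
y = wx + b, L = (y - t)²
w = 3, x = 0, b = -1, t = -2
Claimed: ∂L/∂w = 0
Correct

y = (3)(0) + -1 = -1
∂L/∂y = 2(y - t) = 2(-1 - -2) = 2
∂y/∂w = x = 0
∂L/∂w = 2 × 0 = 0

Claimed value: 0
Correct: The correct gradient is 0.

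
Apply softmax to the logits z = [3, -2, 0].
p = [0.9465, 0.0064, 0.0471]

exp(z) = [20.09, 0.1353, 1]
Sum = 21.22
p = [0.9465, 0.0064, 0.0471]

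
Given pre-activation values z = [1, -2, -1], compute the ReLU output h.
h = [1, 0, 0]

ReLU applied element-wise: max(0,1)=1, max(0,-2)=0, max(0,-1)=0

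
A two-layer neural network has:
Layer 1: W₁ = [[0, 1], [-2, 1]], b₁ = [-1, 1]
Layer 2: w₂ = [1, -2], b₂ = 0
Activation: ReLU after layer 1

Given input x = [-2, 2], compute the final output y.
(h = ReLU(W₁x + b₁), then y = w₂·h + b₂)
y = -13

Layer 1 pre-activation: z₁ = [1, 7]
After ReLU: h = [1, 7]
Layer 2 output: y = 1×1 + -2×7 + 0 = -13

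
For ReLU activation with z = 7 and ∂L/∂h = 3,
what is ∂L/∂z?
∂L/∂z = 3

h = ReLU(7) = 7
Since z > 0: ∂h/∂z = 1
∂L/∂z = ∂L/∂h · ∂h/∂z = 3 × 1 = 3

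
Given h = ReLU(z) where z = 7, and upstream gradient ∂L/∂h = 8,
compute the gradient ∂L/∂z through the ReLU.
∂L/∂z = 8

h = ReLU(7) = 7
Since z > 0: ∂h/∂z = 1
∂L/∂z = ∂L/∂h · ∂h/∂z = 8 × 1 = 8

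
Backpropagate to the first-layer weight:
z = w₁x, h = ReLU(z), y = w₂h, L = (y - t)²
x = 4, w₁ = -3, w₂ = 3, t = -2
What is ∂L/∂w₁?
∂L/∂w₁ = 0

Forward pass:
z = w₁x = -3×4 = -12
h = ReLU(-12) = 0
y = w₂h = 3×0 = 0

Backward pass:
∂L/∂y = 2(y - t) = 2(0 - -2) = 4
∂y/∂h = w₂ = 3
∂h/∂z = 0 (ReLU derivative)
∂z/∂w₁ = x = 4

∂L/∂w₁ = 4 × 3 × 0 × 4 = 0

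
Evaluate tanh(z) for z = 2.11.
0.971

tanh(2.11) = (e^(2.11) - e^(-2.11))/(e^(2.11) + e^(-2.11)) = 0.971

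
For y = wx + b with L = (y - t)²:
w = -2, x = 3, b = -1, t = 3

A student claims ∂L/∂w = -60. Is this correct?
Correct

y = (-2)(3) + -1 = -7
∂L/∂y = 2(y - t) = 2(-7 - 3) = -20
∂y/∂w = x = 3
∂L/∂w = -20 × 3 = -60

Claimed value: -60
Correct: The correct gradient is -60.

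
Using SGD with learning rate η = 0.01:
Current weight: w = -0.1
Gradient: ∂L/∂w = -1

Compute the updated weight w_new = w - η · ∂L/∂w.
w_new = -0.09

w_new = w - η·∂L/∂w = -0.1 - 0.01×(-1) = -0.1 - (-0.01) = -0.09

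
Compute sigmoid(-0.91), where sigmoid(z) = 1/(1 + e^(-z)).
0.287

sigmoid(-0.91) = 1/(1 + e^(0.91)) = 1/(1 + 2.484) = 0.287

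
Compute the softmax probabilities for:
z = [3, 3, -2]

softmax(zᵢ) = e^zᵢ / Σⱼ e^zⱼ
p = [0.4983, 0.4983, 0.0034]

exp(z) = [20.09, 20.09, 0.1353]
Sum = 40.31
p = [0.4983, 0.4983, 0.0034]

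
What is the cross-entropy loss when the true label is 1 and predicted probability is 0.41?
L = 0.8916

L = -1·log(0.41) - 0·log(0.59) = -log(0.41) = 0.8916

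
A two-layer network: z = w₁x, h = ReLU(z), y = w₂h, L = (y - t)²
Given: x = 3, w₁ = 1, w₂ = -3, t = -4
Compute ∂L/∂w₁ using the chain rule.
∂L/∂w₁ = 90

Forward pass:
z = w₁x = 1×3 = 3
h = ReLU(3) = 3
y = w₂h = -3×3 = -9

Backward pass:
∂L/∂y = 2(y - t) = 2(-9 - -4) = -10
∂y/∂h = w₂ = -3
∂h/∂z = 1 (ReLU derivative)
∂z/∂w₁ = x = 3

∂L/∂w₁ = -10 × -3 × 1 × 3 = 90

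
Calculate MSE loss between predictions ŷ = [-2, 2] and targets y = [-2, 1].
MSE = 0.5

MSE = (1/2)((-2--2)² + (2-1)²) = (1/2)(0 + 1) = 0.5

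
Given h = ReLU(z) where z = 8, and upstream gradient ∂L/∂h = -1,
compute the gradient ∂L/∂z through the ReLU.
∂L/∂z = -1

h = ReLU(8) = 8
Since z > 0: ∂h/∂z = 1
∂L/∂z = ∂L/∂h · ∂h/∂z = -1 × 1 = -1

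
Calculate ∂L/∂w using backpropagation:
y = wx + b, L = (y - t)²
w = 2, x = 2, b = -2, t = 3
∂L/∂w = -4

y = wx + b = (2)(2) + -2 = 2
∂L/∂y = 2(y - t) = 2(2 - 3) = -2
∂y/∂w = x = 2
∂L/∂w = ∂L/∂y · ∂y/∂w = -2 × 2 = -4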